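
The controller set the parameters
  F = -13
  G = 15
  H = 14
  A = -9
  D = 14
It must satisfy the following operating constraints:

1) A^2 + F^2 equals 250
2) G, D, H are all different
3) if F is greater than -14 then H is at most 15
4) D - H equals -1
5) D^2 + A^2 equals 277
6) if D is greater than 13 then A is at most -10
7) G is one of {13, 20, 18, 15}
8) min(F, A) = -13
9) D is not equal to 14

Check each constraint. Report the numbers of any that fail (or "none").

No — constraints 2, 4, 6, and 9 are not satisfied.

1) A^2 + F^2 = (-9)^2 + (-13)^2 = 81 + 169 = 250  OK
2) D = H = 14, not all different  FAIL
3) F = -13 > -14, so we need H ≤ 15; H = 14 ≤ 15  OK
4) D - H = 14 - 14 = 0, not -1  FAIL
5) D^2 + A^2 = 14^2 + (-9)^2 = 196 + 81 = 277  OK
6) D = 14 > 13, so we need A ≤ -10; but A = -9 > -10  FAIL
7) G = 15 is in {13, 20, 18, 15}  OK
8) min(-13, -9) = -13  OK
9) D = 14, but 14 is required to differ  FAIL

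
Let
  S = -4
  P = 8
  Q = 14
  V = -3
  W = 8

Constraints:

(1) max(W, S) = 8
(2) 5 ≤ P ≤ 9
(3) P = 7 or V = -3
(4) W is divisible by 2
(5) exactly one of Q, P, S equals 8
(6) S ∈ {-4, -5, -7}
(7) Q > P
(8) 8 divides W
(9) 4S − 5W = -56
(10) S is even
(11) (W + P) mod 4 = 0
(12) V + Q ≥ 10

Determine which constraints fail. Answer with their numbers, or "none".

(1) max(8, -4) = 8  OK
(2) P = 8 lies in [5, 9]  OK
(3) P = 8 ≠ 7, but V = -3 = -3 (second disjunct)  OK
(4) 8 / 2 = 4, so 2 divides 8  OK
(5) Q=14, P=8, S=-4; 1 of them equals 8  OK
(6) S = -4 is in {-4, -5, -7}  OK
(7) Q = 14, P = 8; 14 > 8  OK
(8) 8 / 8 = 1, so 8 divides 8  OK
(9) 4S − 5W = 4(-4) − 5(8) = -56  OK
(10) S = -4 is even  OK
(11) W + P = 16; 16 mod 4 = 0  OK
(12) V + Q = -3 + 14 = 11; 11 ≥ 10  OK

None — every constraint holds.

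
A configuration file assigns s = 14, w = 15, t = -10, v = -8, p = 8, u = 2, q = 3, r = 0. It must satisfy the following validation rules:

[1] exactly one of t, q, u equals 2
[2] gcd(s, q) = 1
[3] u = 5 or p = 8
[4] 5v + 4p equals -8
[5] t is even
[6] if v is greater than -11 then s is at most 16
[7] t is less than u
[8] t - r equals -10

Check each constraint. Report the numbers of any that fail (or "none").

No violations.

[1] t=-10, q=3, u=2; 1 of them equals 2  OK
[2] gcd(14, 3) = 1  OK
[3] u = 2 ≠ 5, but p = 8 = 8 (second disjunct)  OK
[4] 5v + 4p = 5(-8) + 4(8) = -8  OK
[5] t = -10 is even  OK
[6] v = -8 > -11, so we need s ≤ 16; s = 14 ≤ 16  OK
[7] t = -10, u = 2; -10 < 2  OK
[8] t - r = -10 - 0 = -10  OK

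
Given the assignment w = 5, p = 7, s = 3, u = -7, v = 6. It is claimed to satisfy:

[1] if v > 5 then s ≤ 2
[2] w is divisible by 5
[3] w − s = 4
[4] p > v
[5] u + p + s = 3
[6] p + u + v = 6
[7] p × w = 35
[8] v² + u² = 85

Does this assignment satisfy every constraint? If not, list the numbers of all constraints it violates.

[1] v = 6 > 5, so we need s ≤ 2; but s = 3 > 2 — fails.
[2] 5 / 5 = 1, so 5 divides 5 — holds.
[3] w − s = 5 − 3 = 2, not 4 — fails.
[4] p = 7, v = 6; 7 > 6 — holds.
[5] u + p + s = -7 + 7 + 3 = 3 — holds.
[6] p + u + v = 7 + (-7) + 6 = 6 — holds.
[7] p × w = 7 × 5 = 35 — holds.
[8] v² + u² = 6² + (-7)² = 36 + 49 = 85 — holds.

Constraints 1 and 3 are violated.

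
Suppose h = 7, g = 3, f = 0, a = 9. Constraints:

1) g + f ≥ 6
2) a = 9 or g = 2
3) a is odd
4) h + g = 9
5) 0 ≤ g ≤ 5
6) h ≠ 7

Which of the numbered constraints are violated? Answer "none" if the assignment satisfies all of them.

Constraints 1, 4, and 6 are violated.

1) g + f = 3 + 0 = 3; 3 < 6, bound 6 not met — violated.
2) a = 9 = 9 (first disjunct) — satisfied.
3) a = 9 is odd — satisfied.
4) h + g = 7 + 3 = 10, not 9 — violated.
5) g = 3 lies in [0, 5] — satisfied.
6) h = 7, but 7 is required to differ — violated.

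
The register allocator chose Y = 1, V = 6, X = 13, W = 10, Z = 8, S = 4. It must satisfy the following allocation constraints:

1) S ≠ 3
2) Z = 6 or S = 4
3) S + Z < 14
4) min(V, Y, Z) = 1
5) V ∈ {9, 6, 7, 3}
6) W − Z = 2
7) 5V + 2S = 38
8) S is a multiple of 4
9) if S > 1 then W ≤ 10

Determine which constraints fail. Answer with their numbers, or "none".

1) S = 4, and 4 ≠ 3  yes
2) Z = 8 ≠ 6, but S = 4 = 4 (second disjunct)  yes
3) S + Z = 4 + 8 = 12; 12 < 14  yes
4) min(6, 1, 8) = 1  yes
5) V = 6 is in {9, 6, 7, 3}  yes
6) W − Z = 10 − 8 = 2  yes
7) 5V + 2S = 5(6) + 2(4) = 38  yes
8) 4 / 4 = 1, so 4 divides 4  yes
9) S = 4 > 1, so we need W ≤ 10; W = 10 ≤ 10  yes

Yes — all constraints hold.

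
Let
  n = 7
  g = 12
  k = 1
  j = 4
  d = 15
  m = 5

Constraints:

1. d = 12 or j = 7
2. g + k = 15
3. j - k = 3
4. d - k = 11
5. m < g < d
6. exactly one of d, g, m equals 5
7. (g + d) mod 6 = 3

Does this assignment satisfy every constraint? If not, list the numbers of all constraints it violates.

1. d = 15 ≠ 12 and j = 4 ≠ 7; both disjuncts false  ✗
2. g + k = 12 + 1 = 13, not 15  ✗
3. j - k = 4 - 1 = 3  ✓
4. d - k = 15 - 1 = 14, not 11  ✗
5. values 5 < 12 < 15  ✓
6. d=15, g=12, m=5; 1 of them equals 5  ✓
7. g + d = 27; 27 mod 6 = 3  ✓

Constraints 1, 2, and 4 are violated.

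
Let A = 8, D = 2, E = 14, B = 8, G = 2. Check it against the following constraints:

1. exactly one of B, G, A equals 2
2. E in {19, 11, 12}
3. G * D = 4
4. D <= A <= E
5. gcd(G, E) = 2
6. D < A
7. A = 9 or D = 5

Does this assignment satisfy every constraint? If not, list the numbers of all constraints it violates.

No — constraints 2, 7 are not satisfied.

1. B=8, G=2, A=8; 1 of them equals 2 — satisfied.
2. E = 14 is not in {19, 11, 12} — violated.
3. G * D = 2 * 2 = 4 — satisfied.
4. values 2 <= 8 <= 14 — satisfied.
5. gcd(2, 14) = 2 — satisfied.
6. D = 2, A = 8; 2 < 8 — satisfied.
7. A = 8 ≠ 9 and D = 2 ≠ 5; both disjuncts false — violated.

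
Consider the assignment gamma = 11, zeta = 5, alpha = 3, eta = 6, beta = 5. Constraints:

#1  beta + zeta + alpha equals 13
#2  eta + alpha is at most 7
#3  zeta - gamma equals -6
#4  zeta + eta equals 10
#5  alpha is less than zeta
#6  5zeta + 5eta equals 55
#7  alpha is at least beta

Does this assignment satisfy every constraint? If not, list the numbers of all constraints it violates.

#1 beta + zeta + alpha = 5 + 5 + 3 = 13 — holds.
#2 eta + alpha = 6 + 3 = 9; 9 > 7, bound 7 not met — does not hold.
#3 zeta - gamma = 5 - 11 = -6 — holds.
#4 zeta + eta = 5 + 6 = 11, not 10 — does not hold.
#5 alpha = 3, zeta = 5; 3 < 5 — holds.
#6 5zeta + 5eta = 5(5) + 5(6) = 55 — holds.
#7 alpha = 3, beta = 5; 3 < 5 (want ≥) — does not hold.

Constraints 2, 4, 7 do not hold.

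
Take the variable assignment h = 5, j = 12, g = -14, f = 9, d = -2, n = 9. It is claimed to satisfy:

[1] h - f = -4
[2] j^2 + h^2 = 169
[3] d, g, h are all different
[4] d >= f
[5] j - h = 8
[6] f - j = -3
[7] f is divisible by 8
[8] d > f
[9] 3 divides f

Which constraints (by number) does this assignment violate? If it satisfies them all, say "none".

No — constraints 4, 5, 7, and 8 are not satisfied.

[1] h - f = 5 - 9 = -4 — holds.
[2] j^2 + h^2 = 12^2 + 5^2 = 144 + 25 = 169 — holds.
[3] values -2, -14, 5 are pairwise distinct — holds.
[4] d = -2, f = 9; -2 < 9 (want ≥) — does not hold.
[5] j - h = 12 - 5 = 7, not 8 — does not hold.
[6] f - j = 9 - 12 = -3 — holds.
[7] 9 = 8*1 + 1, so 8 does not divide 9 — does not hold.
[8] d = -2, f = 9; -2 ≤ 9 (want >) — does not hold.
[9] 9 / 3 = 3, so 3 divides 9 — holds.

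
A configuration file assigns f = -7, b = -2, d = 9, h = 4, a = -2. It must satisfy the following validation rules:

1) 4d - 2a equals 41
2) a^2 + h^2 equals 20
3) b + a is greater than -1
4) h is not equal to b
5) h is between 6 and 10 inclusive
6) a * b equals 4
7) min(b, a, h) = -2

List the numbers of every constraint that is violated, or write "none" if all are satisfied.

1) 4d - 2a = 4(9) - 2(-2) = 40, not 41 — violated.
2) a^2 + h^2 = (-2)^2 + 4^2 = 4 + 16 = 20 — satisfied.
3) b + a = -2 + (-2) = -4; -4 ≤ -1, bound -1 not met — violated.
4) h = 4, b = -2; distinct — satisfied.
5) h = 4 is outside [6, 10] — violated.
6) a * b = -2 * (-2) = 4 — satisfied.
7) min(-2, -2, 4) = -2 — satisfied.

No — constraints 1, 3, and 5 are not satisfied.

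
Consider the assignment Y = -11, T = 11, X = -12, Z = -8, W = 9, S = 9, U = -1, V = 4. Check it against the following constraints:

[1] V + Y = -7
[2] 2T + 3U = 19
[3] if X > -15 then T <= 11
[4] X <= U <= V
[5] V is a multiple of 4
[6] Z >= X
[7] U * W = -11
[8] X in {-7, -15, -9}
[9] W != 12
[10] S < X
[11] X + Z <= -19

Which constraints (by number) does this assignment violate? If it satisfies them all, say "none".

No — constraints 7, 8, 10 are not satisfied.

[1] V + Y = 4 + (-11) = -7 — holds.
[2] 2T + 3U = 2(11) + 3(-1) = 19 — holds.
[3] X = -12 > -15, so we need T ≤ 11; T = 11 ≤ 11 — holds.
[4] values -12 <= -1 <= 4 — holds.
[5] 4 / 4 = 1, so 4 divides 4 — holds.
[6] Z = -8, X = -12; -8 ≥ -12 — holds.
[7] U * W = -1 * 9 = -9, not -11 — does not hold.
[8] X = -12 is not in {-7, -15, -9} — does not hold.
[9] W = 9, and 9 ≠ 12 — holds.
[10] S = 9, X = -12; 9 ≥ -12 (want <) — does not hold.
[11] X + Z = -12 + (-8) = -20; -20 ≤ -19 — holds.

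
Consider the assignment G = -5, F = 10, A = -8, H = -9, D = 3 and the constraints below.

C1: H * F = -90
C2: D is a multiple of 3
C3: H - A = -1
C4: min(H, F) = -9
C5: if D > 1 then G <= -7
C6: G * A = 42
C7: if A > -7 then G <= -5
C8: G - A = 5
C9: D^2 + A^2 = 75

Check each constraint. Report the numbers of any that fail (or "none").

The assignment fails constraints 5, 6, 8, and 9.

C1: H * F = -9 * 10 = -90  yes
C2: 3 / 3 = 1, so 3 divides 3  yes
C3: H - A = -9 - (-8) = -1  yes
C4: min(-9, 10) = -9  yes
C5: D = 3 > 1, so we need G ≤ -7; but G = -5 > -7  no
C6: G * A = -5 * (-8) = 40, not 42  no
C7: A = -8, not > -7; antecedent false, conditional vacuously true  yes
C8: G - A = -5 - (-8) = 3, not 5  no
C9: D^2 + A^2 = 3^2 + (-8)^2 = 9 + 64 = 73, not 75  no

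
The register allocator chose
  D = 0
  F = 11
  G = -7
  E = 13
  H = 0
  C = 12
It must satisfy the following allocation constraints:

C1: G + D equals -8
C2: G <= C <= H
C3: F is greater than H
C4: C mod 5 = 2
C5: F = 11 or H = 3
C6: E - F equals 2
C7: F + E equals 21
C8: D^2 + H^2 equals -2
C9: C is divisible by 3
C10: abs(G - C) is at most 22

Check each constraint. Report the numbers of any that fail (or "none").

Constraints 1, 2, 7, 8 do not hold.

C1: G + D = -7 + 0 = -7, not -8 — fails.
C2: values -7, 12, 0; C = 12 is not <= H = 0 — fails.
C3: F = 11, H = 0; 11 > 0 — holds.
C4: 12 mod 5 = 2 — holds.
C5: F = 11 = 11 (first disjunct) — holds.
C6: E - F = 13 - 11 = 2 — holds.
C7: F + E = 11 + 13 = 24, not 21 — fails.
C8: D^2 + H^2 = 0^2 + 0^2 = 0 + 0 = 0, not -2 — fails.
C9: 12 / 3 = 4, so 3 divides 12 — holds.
C10: abs(-7 - 12) = 19; 19 ≤ 22 — holds.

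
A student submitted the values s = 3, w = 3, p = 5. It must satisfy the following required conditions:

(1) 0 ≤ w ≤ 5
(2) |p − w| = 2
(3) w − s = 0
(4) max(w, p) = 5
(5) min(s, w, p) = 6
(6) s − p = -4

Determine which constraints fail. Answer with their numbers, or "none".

No — constraints 5 and 6 are not satisfied.

(1) w = 3 lies in [0, 5]  ✔
(2) |5 − 3| = 2  ✔
(3) w − s = 3 − 3 = 0  ✔
(4) max(3, 5) = 5  ✔
(5) min(3, 3, 5) = 3, not 6  ✘
(6) s − p = 3 − 5 = -2, not -4  ✘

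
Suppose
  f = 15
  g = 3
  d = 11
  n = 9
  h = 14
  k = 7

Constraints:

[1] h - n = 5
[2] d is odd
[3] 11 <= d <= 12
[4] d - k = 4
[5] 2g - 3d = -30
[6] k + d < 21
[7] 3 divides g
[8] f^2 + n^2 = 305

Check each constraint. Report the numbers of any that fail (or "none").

Constraints 5, 8 do not hold.

[1] h - n = 14 - 9 = 5 — OK.
[2] d = 11 is odd — OK.
[3] d = 11 lies in [11, 12] — OK.
[4] d - k = 11 - 7 = 4 — OK.
[5] 2g - 3d = 2(3) - 3(11) = -27, not -30 — violated.
[6] k + d = 7 + 11 = 18; 18 < 21 — OK.
[7] 3 / 3 = 1, so 3 divides 3 — OK.
[8] f^2 + n^2 = 15^2 + 9^2 = 225 + 81 = 306, not 305 — violated.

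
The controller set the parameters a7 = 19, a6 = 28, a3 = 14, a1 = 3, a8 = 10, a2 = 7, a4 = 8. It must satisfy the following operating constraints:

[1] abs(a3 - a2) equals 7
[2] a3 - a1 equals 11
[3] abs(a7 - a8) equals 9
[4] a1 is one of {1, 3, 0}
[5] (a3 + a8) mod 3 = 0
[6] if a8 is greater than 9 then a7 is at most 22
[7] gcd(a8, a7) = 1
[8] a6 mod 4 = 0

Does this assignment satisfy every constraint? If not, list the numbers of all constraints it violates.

[1] abs(14 - 7) = 7 — OK.
[2] a3 - a1 = 14 - 3 = 11 — OK.
[3] abs(19 - 10) = 9 — OK.
[4] a1 = 3 is in {1, 3, 0} — OK.
[5] a3 + a8 = 24; 24 mod 3 = 0 — OK.
[6] a8 = 10 > 9, so we need a7 ≤ 22; a7 = 19 ≤ 22 — OK.
[7] gcd(10, 19) = 1 — OK.
[8] 28 mod 4 = 0 — OK.

No violations.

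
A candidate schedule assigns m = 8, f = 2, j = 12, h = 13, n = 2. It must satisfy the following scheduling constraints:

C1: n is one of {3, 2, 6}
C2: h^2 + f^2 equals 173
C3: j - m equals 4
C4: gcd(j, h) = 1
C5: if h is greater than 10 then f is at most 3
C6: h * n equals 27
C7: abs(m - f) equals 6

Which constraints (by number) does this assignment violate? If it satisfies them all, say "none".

Constraint 6 does not hold.

C1: n = 2 is in {3, 2, 6} — holds.
C2: h^2 + f^2 = 13^2 + 2^2 = 169 + 4 = 173 — holds.
C3: j - m = 12 - 8 = 4 — holds.
C4: gcd(12, 13) = 1 — holds.
C5: h = 13 > 10, so we need f ≤ 3; f = 2 ≤ 3 — holds.
C6: h * n = 13 * 2 = 26, not 27 — does not hold.
C7: abs(8 - 2) = 6 — holds.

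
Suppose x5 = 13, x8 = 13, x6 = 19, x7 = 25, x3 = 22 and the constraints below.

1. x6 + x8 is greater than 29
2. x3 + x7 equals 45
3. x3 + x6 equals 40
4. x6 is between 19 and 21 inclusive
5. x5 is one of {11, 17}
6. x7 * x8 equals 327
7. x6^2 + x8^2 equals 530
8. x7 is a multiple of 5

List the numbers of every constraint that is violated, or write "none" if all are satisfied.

Constraints 2, 3, 5, 6 do not hold.

1. x6 + x8 = 19 + 13 = 32; 32 > 29 — holds.
2. x3 + x7 = 22 + 25 = 47, not 45 — fails.
3. x3 + x6 = 22 + 19 = 41, not 40 — fails.
4. x6 = 19 lies in [19, 21] — holds.
5. x5 = 13 is not in {11, 17} — fails.
6. x7 * x8 = 25 * 13 = 325, not 327 — fails.
7. x6^2 + x8^2 = 19^2 + 13^2 = 361 + 169 = 530 — holds.
8. 25 / 5 = 5, so 5 divides 25 — holds.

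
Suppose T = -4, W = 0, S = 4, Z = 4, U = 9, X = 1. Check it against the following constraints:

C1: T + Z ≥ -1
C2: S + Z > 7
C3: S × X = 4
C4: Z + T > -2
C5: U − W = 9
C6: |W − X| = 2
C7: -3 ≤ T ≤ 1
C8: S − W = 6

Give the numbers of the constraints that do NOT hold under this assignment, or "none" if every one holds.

No — constraints 6, 7, 8 are not satisfied.

C1: T + Z = -4 + 4 = 0; 0 ≥ -1  ✓
C2: S + Z = 4 + 4 = 8; 8 > 7  ✓
C3: S × X = 4 × 1 = 4  ✓
C4: Z + T = 4 + (-4) = 0; 0 > -2  ✓
C5: U − W = 9 − 0 = 9  ✓
C6: |0 − 1| = 1, not 2  ✗
C7: T = -4 is outside [-3, 1]  ✗
C8: S − W = 4 − 0 = 4, not 6  ✗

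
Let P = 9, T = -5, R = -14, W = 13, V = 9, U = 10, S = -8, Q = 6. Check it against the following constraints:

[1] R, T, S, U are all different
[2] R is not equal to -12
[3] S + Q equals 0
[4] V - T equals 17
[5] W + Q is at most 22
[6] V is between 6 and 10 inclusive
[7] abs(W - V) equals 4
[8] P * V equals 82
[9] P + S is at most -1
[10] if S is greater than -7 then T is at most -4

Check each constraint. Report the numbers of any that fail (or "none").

[1] values -14, -5, -8, 10 are pairwise distinct  yes
[2] R = -14, and -14 ≠ -12  yes
[3] S + Q = -8 + 6 = -2, not 0  no
[4] V - T = 9 - (-5) = 14, not 17  no
[5] W + Q = 13 + 6 = 19; 19 ≤ 22  yes
[6] V = 9 lies in [6, 10]  yes
[7] abs(13 - 9) = 4  yes
[8] P * V = 9 * 9 = 81, not 82  no
[9] P + S = 9 + (-8) = 1; 1 > -1, bound -1 not met  no
[10] S = -8, not > -7; antecedent false, conditional vacuously true  yes

Constraints 3, 4, 8, 9 do not hold.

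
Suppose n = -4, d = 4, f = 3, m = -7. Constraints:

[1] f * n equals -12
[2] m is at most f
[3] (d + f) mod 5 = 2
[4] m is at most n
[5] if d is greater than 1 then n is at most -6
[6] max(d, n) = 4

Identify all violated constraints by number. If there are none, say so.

No — constraint 5 is not satisfied.

[1] f * n = 3 * (-4) = -12 — satisfied.
[2] m = -7, f = 3; -7 ≤ 3 — satisfied.
[3] d + f = 7; 7 mod 5 = 2 — satisfied.
[4] m = -7, n = -4; -7 ≤ -4 — satisfied.
[5] d = 4 > 1, so we need n ≤ -6; but n = -4 > -6 — violated.
[6] max(4, -4) = 4 — satisfied.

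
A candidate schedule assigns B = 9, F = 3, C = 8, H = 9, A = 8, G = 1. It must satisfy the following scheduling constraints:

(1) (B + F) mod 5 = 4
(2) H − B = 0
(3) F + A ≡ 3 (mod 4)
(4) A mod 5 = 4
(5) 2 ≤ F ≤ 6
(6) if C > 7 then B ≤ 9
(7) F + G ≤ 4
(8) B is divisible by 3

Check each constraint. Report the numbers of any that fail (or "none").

(1) B + F = 12; 12 mod 5 = 2, not 4 — does not hold.
(2) H − B = 9 − 9 = 0 — holds.
(3) F + A = 11; 11 mod 4 = 3 — holds.
(4) 8 mod 5 = 3, not 4 — does not hold.
(5) F = 3 lies in [2, 6] — holds.
(6) C = 8 > 7, so we need B ≤ 9; B = 9 ≤ 9 — holds.
(7) F + G = 3 + 1 = 4; 4 ≤ 4 — holds.
(8) 9 / 3 = 3, so 3 divides 9 — holds.

The assignment fails constraints 1 and 4.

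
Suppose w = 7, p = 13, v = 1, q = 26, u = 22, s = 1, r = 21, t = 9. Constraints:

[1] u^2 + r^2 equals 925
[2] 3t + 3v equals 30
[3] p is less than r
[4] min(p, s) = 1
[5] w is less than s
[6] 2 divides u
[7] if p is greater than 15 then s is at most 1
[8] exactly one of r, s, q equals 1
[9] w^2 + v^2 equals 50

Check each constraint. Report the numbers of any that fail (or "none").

[1] u^2 + r^2 = 22^2 + 21^2 = 484 + 441 = 925 — satisfied.
[2] 3t + 3v = 3(9) + 3(1) = 30 — satisfied.
[3] p = 13, r = 21; 13 < 21 — satisfied.
[4] min(13, 1) = 1 — satisfied.
[5] w = 7, s = 1; 7 ≥ 1 (want <) — violated.
[6] 22 / 2 = 11, so 2 divides 22 — satisfied.
[7] p = 13, not > 15; antecedent false, conditional vacuously true — satisfied.
[8] r=21, s=1, q=26; 1 of them equals 1 — satisfied.
[9] w^2 + v^2 = 7^2 + 1^2 = 49 + 1 = 50 — satisfied.

No — constraint 5 is not satisfied.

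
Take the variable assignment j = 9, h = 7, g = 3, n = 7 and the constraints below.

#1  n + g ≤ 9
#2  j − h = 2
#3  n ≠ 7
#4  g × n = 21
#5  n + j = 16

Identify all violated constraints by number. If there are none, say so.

Constraints 1 and 3 are violated.

#1 n + g = 7 + 3 = 10; 10 > 9, bound 9 not met — fails.
#2 j − h = 9 − 7 = 2 — holds.
#3 n = 7, but 7 is required to differ — fails.
#4 g × n = 3 × 7 = 21 — holds.
#5 n + j = 7 + 9 = 16 — holds.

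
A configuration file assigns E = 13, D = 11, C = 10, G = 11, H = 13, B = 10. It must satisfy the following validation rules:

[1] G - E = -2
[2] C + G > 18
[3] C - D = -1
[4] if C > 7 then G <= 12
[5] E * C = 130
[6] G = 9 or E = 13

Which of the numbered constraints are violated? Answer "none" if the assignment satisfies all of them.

[1] G - E = 11 - 13 = -2 — OK.
[2] C + G = 10 + 11 = 21; 21 > 18 — OK.
[3] C - D = 10 - 11 = -1 — OK.
[4] C = 10 > 7, so we need G ≤ 12; G = 11 ≤ 12 — OK.
[5] E * C = 13 * 10 = 130 — OK.
[6] G = 11 ≠ 9, but E = 13 = 13 (second disjunct) — OK.

All constraints are satisfied.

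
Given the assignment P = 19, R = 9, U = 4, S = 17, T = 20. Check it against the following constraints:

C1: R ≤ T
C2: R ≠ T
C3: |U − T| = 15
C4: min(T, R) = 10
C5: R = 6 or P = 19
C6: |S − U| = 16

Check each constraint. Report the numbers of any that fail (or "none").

Violated: 3, 4, and 6.

C1: R = 9, T = 20; 9 ≤ 20 — holds.
C2: R = 9, T = 20; distinct — holds.
C3: |4 − 20| = 16, not 15 — fails.
C4: min(20, 9) = 9, not 10 — fails.
C5: R = 9 ≠ 6, but P = 19 = 19 (second disjunct) — holds.
C6: |17 − 4| = 13, not 16 — fails.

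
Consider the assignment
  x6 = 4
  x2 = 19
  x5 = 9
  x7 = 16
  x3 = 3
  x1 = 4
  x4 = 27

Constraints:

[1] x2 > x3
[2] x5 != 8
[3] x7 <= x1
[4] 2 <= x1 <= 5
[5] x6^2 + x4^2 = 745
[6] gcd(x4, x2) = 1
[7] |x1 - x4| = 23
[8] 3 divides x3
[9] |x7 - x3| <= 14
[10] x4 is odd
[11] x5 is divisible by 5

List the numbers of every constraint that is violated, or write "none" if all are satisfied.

No — constraints 3, 11 are not satisfied.

[1] x2 = 19, x3 = 3; 19 > 3  true
[2] x5 = 9, and 9 ≠ 8  true
[3] x7 = 16, x1 = 4; 16 > 4 (want ≤)  false
[4] x1 = 4 lies in [2, 5]  true
[5] x6^2 + x4^2 = 4^2 + 27^2 = 16 + 729 = 745  true
[6] gcd(27, 19) = 1  true
[7] |4 - 27| = 23  true
[8] 3 / 3 = 1, so 3 divides 3  true
[9] |16 - 3| = 13; 13 ≤ 14  true
[10] x4 = 27 is odd  true
[11] 9 = 5*1 + 4, so 5 does not divide 9  false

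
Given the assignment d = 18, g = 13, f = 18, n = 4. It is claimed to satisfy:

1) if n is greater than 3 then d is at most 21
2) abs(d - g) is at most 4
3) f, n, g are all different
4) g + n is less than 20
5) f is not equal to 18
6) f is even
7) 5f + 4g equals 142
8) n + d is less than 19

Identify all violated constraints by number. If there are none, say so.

Constraints 2, 5, 8 are violated.

1) n = 4 > 3, so we need d ≤ 21; d = 18 ≤ 21  ✔
2) abs(18 - 13) = 5; 5 > 4, exceeds bound 4  ✘
3) values 18, 4, 13 are pairwise distinct  ✔
4) g + n = 13 + 4 = 17; 17 < 20  ✔
5) f = 18, but 18 is required to differ  ✘
6) f = 18 is even  ✔
7) 5f + 4g = 5(18) + 4(13) = 142  ✔
8) n + d = 4 + 18 = 22; 22 ≥ 19, bound 19 not met  ✘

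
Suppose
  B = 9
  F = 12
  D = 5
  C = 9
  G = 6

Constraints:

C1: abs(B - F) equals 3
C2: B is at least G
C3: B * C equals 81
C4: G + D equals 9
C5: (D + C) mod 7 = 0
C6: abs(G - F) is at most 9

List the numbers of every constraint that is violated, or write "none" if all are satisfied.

C1: abs(9 - 12) = 3  holds
C2: B = 9, G = 6; 9 ≥ 6  holds
C3: B * C = 9 * 9 = 81  holds
C4: G + D = 6 + 5 = 11, not 9  fails
C5: D + C = 14; 14 mod 7 = 0  holds
C6: abs(6 - 12) = 6; 6 ≤ 9  holds

Constraint 4 is violated.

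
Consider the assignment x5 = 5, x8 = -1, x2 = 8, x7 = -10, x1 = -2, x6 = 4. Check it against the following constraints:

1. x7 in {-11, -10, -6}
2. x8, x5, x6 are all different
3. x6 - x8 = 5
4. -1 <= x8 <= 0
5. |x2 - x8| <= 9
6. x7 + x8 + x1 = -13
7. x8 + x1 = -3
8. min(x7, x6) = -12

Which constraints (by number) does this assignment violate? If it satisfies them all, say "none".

No — constraint 8 is not satisfied.

1. x7 = -10 is in {-11, -10, -6} — holds.
2. values -1, 5, 4 are pairwise distinct — holds.
3. x6 - x8 = 4 - (-1) = 5 — holds.
4. x8 = -1 lies in [-1, 0] — holds.
5. |8 - (-1)| = 9; 9 ≤ 9 — holds.
6. x7 + x8 + x1 = -10 + (-1) + (-2) = -13 — holds.
7. x8 + x1 = -1 + (-2) = -3 — holds.
8. min(-10, 4) = -10, not -12 — does not hold.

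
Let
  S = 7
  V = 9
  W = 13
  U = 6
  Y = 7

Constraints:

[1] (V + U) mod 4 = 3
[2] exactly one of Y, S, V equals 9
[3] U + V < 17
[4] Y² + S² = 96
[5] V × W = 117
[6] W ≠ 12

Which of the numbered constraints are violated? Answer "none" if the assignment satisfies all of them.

[1] V + U = 15; 15 mod 4 = 3 — holds.
[2] Y=7, S=7, V=9; 1 of them equals 9 — holds.
[3] U + V = 6 + 9 = 15; 15 < 17 — holds.
[4] Y² + S² = 7² + 7² = 49 + 49 = 98, not 96 — fails.
[5] V × W = 9 × 13 = 117 — holds.
[6] W = 13, and 13 ≠ 12 — holds.

The assignment fails constraint 4.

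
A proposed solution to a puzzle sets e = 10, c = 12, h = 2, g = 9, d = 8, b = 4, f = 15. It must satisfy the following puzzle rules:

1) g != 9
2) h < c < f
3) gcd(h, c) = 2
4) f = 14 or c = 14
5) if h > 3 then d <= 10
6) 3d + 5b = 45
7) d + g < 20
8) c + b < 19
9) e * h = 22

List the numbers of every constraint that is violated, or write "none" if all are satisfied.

Violated: 1, 4, 6, and 9.

1) g = 9, but 9 is required to differ  FAIL
2) values 2 < 12 < 15  OK
3) gcd(2, 12) = 2  OK
4) f = 15 ≠ 14 and c = 12 ≠ 14; both disjuncts false  FAIL
5) h = 2, not > 3; antecedent false, conditional vacuously true  OK
6) 3d + 5b = 3(8) + 5(4) = 44, not 45  FAIL
7) d + g = 8 + 9 = 17; 17 < 20  OK
8) c + b = 12 + 4 = 16; 16 < 19  OK
9) e * h = 10 * 2 = 20, not 22  FAIL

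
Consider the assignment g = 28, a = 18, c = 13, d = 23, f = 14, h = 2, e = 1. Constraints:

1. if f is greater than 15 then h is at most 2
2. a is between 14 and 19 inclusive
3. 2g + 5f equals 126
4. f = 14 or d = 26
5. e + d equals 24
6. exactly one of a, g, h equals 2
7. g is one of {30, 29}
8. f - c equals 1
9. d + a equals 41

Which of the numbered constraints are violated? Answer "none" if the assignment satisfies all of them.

Violated: 7.

1. f = 14, not > 15; antecedent false, conditional vacuously true — holds.
2. a = 18 lies in [14, 19] — holds.
3. 2g + 5f = 2(28) + 5(14) = 126 — holds.
4. f = 14 = 14 (first disjunct) — holds.
5. e + d = 1 + 23 = 24 — holds.
6. a=18, g=28, h=2; 1 of them equals 2 — holds.
7. g = 28 is not in {30, 29} — fails.
8. f - c = 14 - 13 = 1 — holds.
9. d + a = 23 + 18 = 41 — holds.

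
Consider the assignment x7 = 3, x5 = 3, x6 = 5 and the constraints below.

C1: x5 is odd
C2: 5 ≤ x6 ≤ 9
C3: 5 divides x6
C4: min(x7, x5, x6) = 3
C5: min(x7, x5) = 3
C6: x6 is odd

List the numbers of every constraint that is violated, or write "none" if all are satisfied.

No violations.

C1: x5 = 3 is odd  true
C2: x6 = 5 lies in [5, 9]  true
C3: 5 / 5 = 1, so 5 divides 5  true
C4: min(3, 3, 5) = 3  true
C5: min(3, 3) = 3  true
C6: x6 = 5 is odd  true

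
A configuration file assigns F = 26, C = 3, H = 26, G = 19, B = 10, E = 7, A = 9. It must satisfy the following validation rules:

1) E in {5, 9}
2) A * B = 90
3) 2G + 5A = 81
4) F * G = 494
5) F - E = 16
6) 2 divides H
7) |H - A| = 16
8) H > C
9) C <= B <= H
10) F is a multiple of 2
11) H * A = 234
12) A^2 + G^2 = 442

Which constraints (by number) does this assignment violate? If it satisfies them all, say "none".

Constraints 1, 3, 5, and 7 are violated.

1) E = 7 is not in {5, 9}  fails
2) A * B = 9 * 10 = 90  holds
3) 2G + 5A = 2(19) + 5(9) = 83, not 81  fails
4) F * G = 26 * 19 = 494  holds
5) F - E = 26 - 7 = 19, not 16  fails
6) 26 / 2 = 13, so 2 divides 26  holds
7) |26 - 9| = 17, not 16  fails
8) H = 26, C = 3; 26 > 3  holds
9) values 3 <= 10 <= 26  holds
10) 26 / 2 = 13, so 2 divides 26  holds
11) H * A = 26 * 9 = 234  holds
12) A^2 + G^2 = 9^2 + 19^2 = 81 + 361 = 442  holds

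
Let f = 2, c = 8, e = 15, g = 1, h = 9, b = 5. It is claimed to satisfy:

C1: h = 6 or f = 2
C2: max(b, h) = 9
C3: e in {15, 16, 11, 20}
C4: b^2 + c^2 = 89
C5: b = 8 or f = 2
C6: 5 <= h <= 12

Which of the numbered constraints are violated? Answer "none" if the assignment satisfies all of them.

C1: h = 9 ≠ 6, but f = 2 = 2 (second disjunct)  ✔
C2: max(5, 9) = 9  ✔
C3: e = 15 is in {15, 16, 11, 20}  ✔
C4: b^2 + c^2 = 5^2 + 8^2 = 25 + 64 = 89  ✔
C5: b = 5 ≠ 8, but f = 2 = 2 (second disjunct)  ✔
C6: h = 9 lies in [5, 12]  ✔

None — every constraint holds.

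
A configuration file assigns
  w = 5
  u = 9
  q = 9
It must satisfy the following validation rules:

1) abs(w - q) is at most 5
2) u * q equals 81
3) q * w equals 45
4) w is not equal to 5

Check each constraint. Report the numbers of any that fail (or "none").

1) abs(5 - 9) = 4; 4 ≤ 5  ✔
2) u * q = 9 * 9 = 81  ✔
3) q * w = 9 * 5 = 45  ✔
4) w = 5, but 5 is required to differ  ✘

Constraint 4 does not hold.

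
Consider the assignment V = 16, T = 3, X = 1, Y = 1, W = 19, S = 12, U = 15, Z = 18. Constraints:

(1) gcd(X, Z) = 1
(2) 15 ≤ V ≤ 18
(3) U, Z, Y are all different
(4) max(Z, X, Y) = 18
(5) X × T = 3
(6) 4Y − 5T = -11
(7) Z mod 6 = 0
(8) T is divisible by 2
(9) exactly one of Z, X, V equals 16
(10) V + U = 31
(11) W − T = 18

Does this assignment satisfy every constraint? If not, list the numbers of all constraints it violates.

Constraints 8, 11 do not hold.

(1) gcd(1, 18) = 1  holds
(2) V = 16 lies in [15, 18]  holds
(3) values 15, 18, 1 are pairwise distinct  holds
(4) max(18, 1, 1) = 18  holds
(5) X × T = 1 × 3 = 3  holds
(6) 4Y − 5T = 4(1) − 5(3) = -11  holds
(7) 18 mod 6 = 0  holds
(8) 3 = 2×1 + 1, so 2 does not divide 3  fails
(9) Z=18, X=1, V=16; 1 of them equals 16  holds
(10) V + U = 16 + 15 = 31  holds
(11) W − T = 19 − 3 = 16, not 18  fails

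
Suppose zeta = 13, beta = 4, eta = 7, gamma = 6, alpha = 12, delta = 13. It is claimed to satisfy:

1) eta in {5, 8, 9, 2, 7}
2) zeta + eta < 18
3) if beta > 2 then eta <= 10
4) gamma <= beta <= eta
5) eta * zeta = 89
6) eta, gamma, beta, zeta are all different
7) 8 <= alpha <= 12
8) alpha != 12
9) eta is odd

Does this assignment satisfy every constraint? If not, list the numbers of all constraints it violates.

1) eta = 7 is in {5, 8, 9, 2, 7} — holds.
2) zeta + eta = 13 + 7 = 20; 20 ≥ 18, bound 18 not met — fails.
3) beta = 4 > 2, so we need eta ≤ 10; eta = 7 ≤ 10 — holds.
4) values 6, 4, 7; gamma = 6 is not <= beta = 4 — fails.
5) eta * zeta = 7 * 13 = 91, not 89 — fails.
6) values 7, 6, 4, 13 are pairwise distinct — holds.
7) alpha = 12 lies in [8, 12] — holds.
8) alpha = 12, but 12 is required to differ — fails.
9) eta = 7 is odd — holds.

Constraints 2, 4, 5, 8 are violated.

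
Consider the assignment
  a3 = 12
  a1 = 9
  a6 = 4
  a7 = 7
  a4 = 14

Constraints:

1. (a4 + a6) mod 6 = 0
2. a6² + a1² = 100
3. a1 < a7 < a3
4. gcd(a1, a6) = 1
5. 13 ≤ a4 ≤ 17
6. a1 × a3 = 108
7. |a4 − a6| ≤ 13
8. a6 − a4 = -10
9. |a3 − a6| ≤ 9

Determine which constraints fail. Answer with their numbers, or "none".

No — constraints 2 and 3 are not satisfied.

1. a4 + a6 = 18; 18 mod 6 = 0 — holds.
2. a6² + a1² = 4² + 9² = 16 + 81 = 97, not 100 — does not hold.
3. values 9, 7, 12; a1 = 9 is not < a7 = 7 — does not hold.
4. gcd(9, 4) = 1 — holds.
5. a4 = 14 lies in [13, 17] — holds.
6. a1 × a3 = 9 × 12 = 108 — holds.
7. |14 − 4| = 10; 10 ≤ 13 — holds.
8. a6 − a4 = 4 − 14 = -10 — holds.
9. |12 − 4| = 8; 8 ≤ 9 — holds.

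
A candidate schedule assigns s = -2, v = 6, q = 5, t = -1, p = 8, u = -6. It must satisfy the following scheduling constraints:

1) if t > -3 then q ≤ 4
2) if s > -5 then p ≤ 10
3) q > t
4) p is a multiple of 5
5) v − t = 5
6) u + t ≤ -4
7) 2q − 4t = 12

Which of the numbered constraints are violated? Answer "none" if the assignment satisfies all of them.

Constraints 1, 4, 5, 7 do not hold.

1) t = -1 > -3, so we need q ≤ 4; but q = 5 > 4 — violated.
2) s = -2 > -5, so we need p ≤ 10; p = 8 ≤ 10 — OK.
3) q = 5, t = -1; 5 > -1 — OK.
4) 8 = 5×1 + 3, so 5 does not divide 8 — violated.
5) v − t = 6 − (-1) = 7, not 5 — violated.
6) u + t = -6 + (-1) = -7; -7 ≤ -4 — OK.
7) 2q − 4t = 2(5) − 4(-1) = 14, not 12 — violated.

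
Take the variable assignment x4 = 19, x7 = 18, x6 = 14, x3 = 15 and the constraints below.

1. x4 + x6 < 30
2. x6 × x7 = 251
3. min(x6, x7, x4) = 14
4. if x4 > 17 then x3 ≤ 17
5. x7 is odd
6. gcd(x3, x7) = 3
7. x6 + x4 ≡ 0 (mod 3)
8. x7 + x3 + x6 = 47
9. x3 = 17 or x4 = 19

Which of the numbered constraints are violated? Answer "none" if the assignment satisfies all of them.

1. x4 + x6 = 19 + 14 = 33; 33 ≥ 30, bound 30 not met — fails.
2. x6 × x7 = 14 × 18 = 252, not 251 — fails.
3. min(14, 18, 19) = 14 — holds.
4. x4 = 19 > 17, so we need x3 ≤ 17; x3 = 15 ≤ 17 — holds.
5. x7 = 18 is even — fails.
6. gcd(15, 18) = 3 — holds.
7. x6 + x4 = 33; 33 mod 3 = 0 — holds.
8. x7 + x3 + x6 = 18 + 15 + 14 = 47 — holds.
9. x3 = 15 ≠ 17, but x4 = 19 = 19 (second disjunct) — holds.

No — constraints 1, 2, 5 are not satisfied.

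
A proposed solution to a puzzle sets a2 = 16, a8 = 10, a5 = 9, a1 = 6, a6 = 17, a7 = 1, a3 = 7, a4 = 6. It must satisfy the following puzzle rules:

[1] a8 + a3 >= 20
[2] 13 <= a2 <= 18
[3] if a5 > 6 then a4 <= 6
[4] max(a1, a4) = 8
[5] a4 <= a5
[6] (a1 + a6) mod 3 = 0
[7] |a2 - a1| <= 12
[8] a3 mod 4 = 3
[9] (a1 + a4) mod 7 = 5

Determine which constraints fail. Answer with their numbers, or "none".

[1] a8 + a3 = 10 + 7 = 17; 17 < 20, bound 20 not met — does not hold.
[2] a2 = 16 lies in [13, 18] — holds.
[3] a5 = 9 > 6, so we need a4 ≤ 6; a4 = 6 ≤ 6 — holds.
[4] max(6, 6) = 6, not 8 — does not hold.
[5] a4 = 6, a5 = 9; 6 ≤ 9 — holds.
[6] a1 + a6 = 23; 23 mod 3 = 2, not 0 — does not hold.
[7] |16 - 6| = 10; 10 ≤ 12 — holds.
[8] 7 mod 4 = 3 — holds.
[9] a1 + a4 = 12; 12 mod 7 = 5 — holds.

Constraints 1, 4, and 6 are violated.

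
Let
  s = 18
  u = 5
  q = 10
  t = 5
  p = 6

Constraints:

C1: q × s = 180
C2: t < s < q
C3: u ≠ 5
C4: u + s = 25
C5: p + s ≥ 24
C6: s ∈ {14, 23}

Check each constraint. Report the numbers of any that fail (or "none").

C1: q × s = 10 × 18 = 180 — satisfied.
C2: values 5, 18, 10; s = 18 is not < q = 10 — violated.
C3: u = 5, but 5 is required to differ — violated.
C4: u + s = 5 + 18 = 23, not 25 — violated.
C5: p + s = 6 + 18 = 24; 24 ≥ 24 — satisfied.
C6: s = 18 is not in {14, 23} — violated.

The assignment fails constraints 2, 3, 4, and 6.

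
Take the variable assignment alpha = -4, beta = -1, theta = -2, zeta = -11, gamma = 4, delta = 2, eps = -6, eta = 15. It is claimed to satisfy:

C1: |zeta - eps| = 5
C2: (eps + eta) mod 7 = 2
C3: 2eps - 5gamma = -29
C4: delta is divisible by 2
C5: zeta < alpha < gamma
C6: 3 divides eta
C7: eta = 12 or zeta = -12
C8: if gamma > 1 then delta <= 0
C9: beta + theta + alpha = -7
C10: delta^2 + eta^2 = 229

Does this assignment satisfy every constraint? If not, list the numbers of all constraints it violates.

C1: |-11 - (-6)| = 5 — OK.
C2: eps + eta = 9; 9 mod 7 = 2 — OK.
C3: 2eps - 5gamma = 2(-6) - 5(4) = -32, not -29 — violated.
C4: 2 / 2 = 1, so 2 divides 2 — OK.
C5: values -11 < -4 < 4 — OK.
C6: 15 / 3 = 5, so 3 divides 15 — OK.
C7: eta = 15 ≠ 12 and zeta = -11 ≠ -12; both disjuncts false — violated.
C8: gamma = 4 > 1, so we need delta ≤ 0; but delta = 2 > 0 — violated.
C9: beta + theta + alpha = -1 + (-2) + (-4) = -7 — OK.
C10: delta^2 + eta^2 = 2^2 + 15^2 = 4 + 225 = 229 — OK.

Constraints 3, 7, and 8 are violated.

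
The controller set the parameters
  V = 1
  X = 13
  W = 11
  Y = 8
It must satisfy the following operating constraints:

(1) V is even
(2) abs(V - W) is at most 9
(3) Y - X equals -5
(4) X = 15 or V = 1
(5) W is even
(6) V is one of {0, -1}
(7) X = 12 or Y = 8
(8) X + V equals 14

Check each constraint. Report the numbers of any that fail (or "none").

(1) V = 1 is odd  no
(2) abs(1 - 11) = 10; 10 > 9, exceeds bound 9  no
(3) Y - X = 8 - 13 = -5  yes
(4) X = 13 ≠ 15, but V = 1 = 1 (second disjunct)  yes
(5) W = 11 is odd  no
(6) V = 1 is not in {0, -1}  no
(7) X = 13 ≠ 12, but Y = 8 = 8 (second disjunct)  yes
(8) X + V = 13 + 1 = 14  yes

Constraints 1, 2, 5, and 6 do not hold.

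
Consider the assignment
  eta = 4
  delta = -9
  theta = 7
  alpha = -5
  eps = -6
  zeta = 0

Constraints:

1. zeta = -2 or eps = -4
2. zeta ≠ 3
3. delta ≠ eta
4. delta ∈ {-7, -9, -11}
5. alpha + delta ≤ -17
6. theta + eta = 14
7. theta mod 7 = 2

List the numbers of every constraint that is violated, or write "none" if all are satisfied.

1. zeta = 0 ≠ -2 and eps = -6 ≠ -4; both disjuncts false  false
2. zeta = 0, and 0 ≠ 3  true
3. delta = -9, eta = 4; distinct  true
4. delta = -9 is in {-7, -9, -11}  true
5. alpha + delta = -5 + (-9) = -14; -14 > -17, bound -17 not met  false
6. theta + eta = 7 + 4 = 11, not 14  false
7. 7 mod 7 = 0, not 2  false

No — constraints 1, 5, 6, 7 are not satisfied.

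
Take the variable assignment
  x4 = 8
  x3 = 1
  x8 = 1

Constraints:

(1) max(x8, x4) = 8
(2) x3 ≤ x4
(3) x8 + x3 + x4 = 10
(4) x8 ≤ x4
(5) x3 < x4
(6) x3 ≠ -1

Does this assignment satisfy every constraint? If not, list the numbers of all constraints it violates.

(1) max(1, 8) = 8  ✓
(2) x3 = 1, x4 = 8; 1 ≤ 8  ✓
(3) x8 + x3 + x4 = 1 + 1 + 8 = 10  ✓
(4) x8 = 1, x4 = 8; 1 ≤ 8  ✓
(5) x3 = 1, x4 = 8; 1 < 8  ✓
(6) x3 = 1, and 1 ≠ -1  ✓

The assignment satisfies every constraint.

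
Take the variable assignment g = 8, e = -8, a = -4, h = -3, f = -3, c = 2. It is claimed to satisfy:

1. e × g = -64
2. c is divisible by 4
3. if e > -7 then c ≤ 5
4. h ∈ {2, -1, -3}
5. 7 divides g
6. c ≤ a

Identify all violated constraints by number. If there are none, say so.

Violated: 2, 5, and 6.

1. e × g = -8 × 8 = -64  yes
2. 2 = 4×0 + 2, so 4 does not divide 2  no
3. e = -8, not > -7; antecedent false, conditional vacuously true  yes
4. h = -3 is in {2, -1, -3}  yes
5. 8 = 7×1 + 1, so 7 does not divide 8  no
6. c = 2, a = -4; 2 > -4 (want ≤)  no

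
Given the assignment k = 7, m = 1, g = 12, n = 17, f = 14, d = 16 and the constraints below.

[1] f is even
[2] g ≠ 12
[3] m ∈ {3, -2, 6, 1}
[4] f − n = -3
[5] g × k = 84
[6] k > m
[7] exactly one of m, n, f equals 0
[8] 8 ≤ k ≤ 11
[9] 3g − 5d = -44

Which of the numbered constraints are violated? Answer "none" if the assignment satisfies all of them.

Constraints 2, 7, and 8 do not hold.

[1] f = 14 is even — OK.
[2] g = 12, but 12 is required to differ — violated.
[3] m = 1 is in {3, -2, 6, 1} — OK.
[4] f − n = 14 − 17 = -3 — OK.
[5] g × k = 12 × 7 = 84 — OK.
[6] k = 7, m = 1; 7 > 1 — OK.
[7] m=1, n=17, f=14; 0 of them equal 0, not exactly one — violated.
[8] k = 7 is outside [8, 11] — violated.
[9] 3g − 5d = 3(12) − 5(16) = -44 — OK.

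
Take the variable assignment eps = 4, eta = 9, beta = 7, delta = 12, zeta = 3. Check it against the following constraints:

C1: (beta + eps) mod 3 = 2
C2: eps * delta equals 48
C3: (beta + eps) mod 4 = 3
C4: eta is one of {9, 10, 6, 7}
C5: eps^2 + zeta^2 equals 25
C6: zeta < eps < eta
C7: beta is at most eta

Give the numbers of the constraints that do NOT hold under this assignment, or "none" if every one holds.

All constraints are satisfied.

C1: beta + eps = 11; 11 mod 3 = 2  OK
C2: eps * delta = 4 * 12 = 48  OK
C3: beta + eps = 11; 11 mod 4 = 3  OK
C4: eta = 9 is in {9, 10, 6, 7}  OK
C5: eps^2 + zeta^2 = 4^2 + 3^2 = 16 + 9 = 25  OK
C6: values 3 < 4 < 9  OK
C7: beta = 7, eta = 9; 7 ≤ 9  OK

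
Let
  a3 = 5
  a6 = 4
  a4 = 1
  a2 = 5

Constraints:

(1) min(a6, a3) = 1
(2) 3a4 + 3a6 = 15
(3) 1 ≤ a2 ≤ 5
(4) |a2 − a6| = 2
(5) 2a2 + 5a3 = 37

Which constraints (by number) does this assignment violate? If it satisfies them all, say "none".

(1) min(4, 5) = 4, not 1  fails
(2) 3a4 + 3a6 = 3(1) + 3(4) = 15  holds
(3) a2 = 5 lies in [1, 5]  holds
(4) |5 − 4| = 1, not 2  fails
(5) 2a2 + 5a3 = 2(5) + 5(5) = 35, not 37  fails

The assignment fails constraints 1, 4, and 5.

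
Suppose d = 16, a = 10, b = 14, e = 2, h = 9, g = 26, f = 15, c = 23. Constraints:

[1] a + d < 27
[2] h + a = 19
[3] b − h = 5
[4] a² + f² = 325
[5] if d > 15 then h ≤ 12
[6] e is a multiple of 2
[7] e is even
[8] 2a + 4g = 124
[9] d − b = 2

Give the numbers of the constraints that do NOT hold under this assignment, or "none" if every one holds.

[1] a + d = 10 + 16 = 26; 26 < 27 — holds.
[2] h + a = 9 + 10 = 19 — holds.
[3] b − h = 14 − 9 = 5 — holds.
[4] a² + f² = 10² + 15² = 100 + 225 = 325 — holds.
[5] d = 16 > 15, so we need h ≤ 12; h = 9 ≤ 12 — holds.
[6] 2 / 2 = 1, so 2 divides 2 — holds.
[7] e = 2 is even — holds.
[8] 2a + 4g = 2(10) + 4(26) = 124 — holds.
[9] d − b = 16 − 14 = 2 — holds.

No violations.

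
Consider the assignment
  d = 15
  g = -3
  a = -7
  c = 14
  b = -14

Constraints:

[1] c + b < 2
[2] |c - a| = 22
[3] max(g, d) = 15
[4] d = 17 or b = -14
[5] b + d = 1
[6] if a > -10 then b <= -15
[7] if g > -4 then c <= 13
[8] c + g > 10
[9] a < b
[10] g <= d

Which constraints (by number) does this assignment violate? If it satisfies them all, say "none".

[1] c + b = 14 + (-14) = 0; 0 < 2 — holds.
[2] |14 - (-7)| = 21, not 22 — does not hold.
[3] max(-3, 15) = 15 — holds.
[4] d = 15 ≠ 17, but b = -14 = -14 (second disjunct) — holds.
[5] b + d = -14 + 15 = 1 — holds.
[6] a = -7 > -10, so we need b ≤ -15; but b = -14 > -15 — does not hold.
[7] g = -3 > -4, so we need c ≤ 13; but c = 14 > 13 — does not hold.
[8] c + g = 14 + (-3) = 11; 11 > 10 — holds.
[9] a = -7, b = -14; -7 ≥ -14 (want <) — does not hold.
[10] g = -3, d = 15; -3 ≤ 15 — holds.

No — constraints 2, 6, 7, and 9 are not satisfied.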